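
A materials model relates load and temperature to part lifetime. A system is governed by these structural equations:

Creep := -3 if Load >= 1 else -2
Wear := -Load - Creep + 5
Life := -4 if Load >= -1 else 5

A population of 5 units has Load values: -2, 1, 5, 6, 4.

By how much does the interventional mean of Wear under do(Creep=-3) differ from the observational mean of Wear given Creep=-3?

Every unit gets Creep=-3 under the intervention. Wear values become 10, 7, 3, 2, 4; E[Wear|do(Creep=-3)] = 5.2.
Observing Creep=-3 restricts to units where Creep's equation naturally yields -3: Load ∈ {1, 5, 6, 4}. In that subpopulation Wear = 7, 3, 2, 4, mean 4.
Difference = 5.2 − 4 = 1.2.

1.2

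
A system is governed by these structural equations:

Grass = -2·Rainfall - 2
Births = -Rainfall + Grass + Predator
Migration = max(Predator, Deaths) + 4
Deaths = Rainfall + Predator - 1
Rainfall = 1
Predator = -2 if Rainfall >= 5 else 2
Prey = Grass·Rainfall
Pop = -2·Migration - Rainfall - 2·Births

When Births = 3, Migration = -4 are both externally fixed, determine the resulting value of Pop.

Under do(Births = 3, Migration = -4), each intervened variable's structural equation is replaced by its fixed value.
Pop = -2·Migration - Rainfall - 2·Births  [with Migration=-4, Rainfall=1, Births=3]  = 1

1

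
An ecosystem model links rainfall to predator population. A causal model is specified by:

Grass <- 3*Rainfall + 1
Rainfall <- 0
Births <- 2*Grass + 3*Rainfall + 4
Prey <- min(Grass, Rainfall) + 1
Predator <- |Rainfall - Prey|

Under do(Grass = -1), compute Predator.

0

Under do(Grass=-1), the mechanism Grass <- 3*Rainfall + 1 is discarded; Grass is fixed at -1.
Prey = min(Grass, Rainfall) + 1  [with Grass=-1, Rainfall=0]  = 0
Predator = |Rainfall - Prey|  [with Rainfall=0, Prey=0]  = 0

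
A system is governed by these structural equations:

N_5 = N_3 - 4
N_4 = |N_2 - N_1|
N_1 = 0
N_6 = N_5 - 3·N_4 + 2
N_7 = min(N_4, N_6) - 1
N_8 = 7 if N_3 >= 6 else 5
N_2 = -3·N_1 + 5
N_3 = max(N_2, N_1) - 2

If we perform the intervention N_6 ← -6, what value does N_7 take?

Intervening sets N_6 = -6 and removes its equation (N_6 = N_5 - 3·N_4 + 2).
N_2 = -3·N_1 + 5  [with N_1=0]  = 5
N_4 = |N_2 - N_1|  [with N_2=5, N_1=0]  = 5
N_7 = min(N_4, N_6) - 1  [with N_4=5, N_6=-6]  = -7

-7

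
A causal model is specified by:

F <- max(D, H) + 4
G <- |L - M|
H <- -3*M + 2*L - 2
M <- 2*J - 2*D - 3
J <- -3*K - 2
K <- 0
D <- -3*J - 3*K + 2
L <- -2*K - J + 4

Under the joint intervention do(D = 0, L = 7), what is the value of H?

33

Setting D = 0, L = 7 by intervention discards those variables' equations.
J = -3*K - 2  [with K=0]  = -2
M = 2*J - 2*D - 3  [with J=-2, D=0]  = -7
H = -3*M + 2*L - 2  [with M=-7, L=7]  = 33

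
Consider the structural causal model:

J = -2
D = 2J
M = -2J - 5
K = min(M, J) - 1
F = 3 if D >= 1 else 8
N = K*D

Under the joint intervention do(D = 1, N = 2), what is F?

Setting D = 1, N = 2 by intervention discards those variables' equations.
F = 3 if D >= 1 else 8  [with D=1]  = 3

3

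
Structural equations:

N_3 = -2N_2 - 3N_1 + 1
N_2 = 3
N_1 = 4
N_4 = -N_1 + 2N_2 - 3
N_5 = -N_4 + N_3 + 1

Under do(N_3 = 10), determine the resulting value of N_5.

12

do(N_3=10) replaces the equation N_3 = -2N_2 - 3N_1 + 1 with the constant N_3 = 10.
N_4 = -N_1 + 2N_2 - 3  [with N_1=4, N_2=3]  = -1
N_5 = -N_4 + N_3 + 1  [with N_4=-1, N_3=10]  = 12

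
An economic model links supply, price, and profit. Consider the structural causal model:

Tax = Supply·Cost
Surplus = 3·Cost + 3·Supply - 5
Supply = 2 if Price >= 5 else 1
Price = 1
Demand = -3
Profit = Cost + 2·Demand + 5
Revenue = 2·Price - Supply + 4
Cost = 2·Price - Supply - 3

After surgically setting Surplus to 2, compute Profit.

-3

Intervening sets Surplus = 2 and removes its equation (Surplus = 3·Cost + 3·Supply - 5).
Since Profit is not a descendant of the intervened variable, it is unaffected.
Supply = 2 if Price >= 5 else 1  [with Price=1]  = 1
Cost = 2·Price - Supply - 3  [with Price=1, Supply=1]  = -2
Profit = Cost + 2·Demand + 5  [with Cost=-2, Demand=-3]  = -3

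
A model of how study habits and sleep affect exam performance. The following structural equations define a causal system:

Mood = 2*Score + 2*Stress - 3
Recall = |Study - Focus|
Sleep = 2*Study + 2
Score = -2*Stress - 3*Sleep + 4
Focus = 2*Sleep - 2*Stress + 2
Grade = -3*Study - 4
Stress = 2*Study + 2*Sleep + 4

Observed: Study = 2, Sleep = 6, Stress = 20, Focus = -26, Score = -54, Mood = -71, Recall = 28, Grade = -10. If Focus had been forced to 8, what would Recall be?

6

The intervention breaks the incoming arrows to Focus: Focus = 2*Sleep - 2*Stress + 2 no longer applies, and Focus = 8.
Recall = |Study - Focus|  [with Study=2, Focus=8]  = 6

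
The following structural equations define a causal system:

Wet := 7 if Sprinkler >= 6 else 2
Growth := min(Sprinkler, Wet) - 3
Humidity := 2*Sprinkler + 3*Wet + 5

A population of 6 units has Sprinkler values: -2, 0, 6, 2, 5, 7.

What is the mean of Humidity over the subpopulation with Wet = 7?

39

E[Humidity|Wet=7] averages over only the 2 units with Wet=7 (Sprinkler = 6, 7): Humidity = 38, 40, mean 39.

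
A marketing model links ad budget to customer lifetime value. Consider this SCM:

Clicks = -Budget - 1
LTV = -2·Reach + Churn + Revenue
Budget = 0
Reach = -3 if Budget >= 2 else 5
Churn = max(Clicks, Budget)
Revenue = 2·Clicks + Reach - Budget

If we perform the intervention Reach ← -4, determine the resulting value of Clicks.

The intervention breaks the incoming arrows to Reach: Reach = -3 if Budget >= 2 else 5 no longer applies, and Reach = -4.
Since Clicks is not a descendant of the intervened variable, it is unaffected.
Clicks = -Budget - 1  [with Budget=0]  = -1

-1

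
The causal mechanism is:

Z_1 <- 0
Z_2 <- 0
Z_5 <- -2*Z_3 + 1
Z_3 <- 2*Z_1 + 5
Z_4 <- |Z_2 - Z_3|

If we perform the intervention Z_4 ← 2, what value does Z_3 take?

5

Under do(Z_4=2), the mechanism Z_4 <- |Z_2 - Z_3| is discarded; Z_4 is fixed at 2.
Since Z_3 is not a descendant of the intervened variable, it is unaffected.
Z_3 = 2*Z_1 + 5  [with Z_1=0]  = 5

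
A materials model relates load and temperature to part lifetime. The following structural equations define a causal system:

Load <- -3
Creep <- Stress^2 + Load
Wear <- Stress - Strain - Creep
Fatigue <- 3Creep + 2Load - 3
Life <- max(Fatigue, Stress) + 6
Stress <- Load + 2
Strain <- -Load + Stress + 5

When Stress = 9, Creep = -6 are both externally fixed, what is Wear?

-2

Setting Stress = 9, Creep = -6 by intervention discards those variables' equations.
Strain = -Load + Stress + 5  [with Load=-3, Stress=9]  = 17
Wear = Stress - Strain - Creep  [with Stress=9, Strain=17, Creep=-6]  = -2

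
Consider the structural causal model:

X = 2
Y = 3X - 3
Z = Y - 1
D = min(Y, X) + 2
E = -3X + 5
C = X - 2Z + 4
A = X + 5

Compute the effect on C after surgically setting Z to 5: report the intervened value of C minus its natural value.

The intervention breaks the incoming arrows to Z: Z = Y - 1 no longer applies, and Z = 5.
C = X - 2Z + 4  [with X=2, Z=5]  = -4
Without intervention: Y = 3X - 3  [with X=2]  = 3; Z = Y - 1  [with Y=3]  = 2; C = X - 2Z + 4  [with X=2, Z=2]  = 2.
Change = -4 − 2 = -6.

-6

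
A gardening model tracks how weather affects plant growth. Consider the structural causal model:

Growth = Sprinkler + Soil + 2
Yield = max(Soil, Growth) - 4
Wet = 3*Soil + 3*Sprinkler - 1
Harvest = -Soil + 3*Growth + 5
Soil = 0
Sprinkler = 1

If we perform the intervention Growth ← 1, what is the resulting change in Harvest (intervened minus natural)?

-6

Under do(Growth=1), the mechanism Growth = Sprinkler + Soil + 2 is discarded; Growth is fixed at 1.
Harvest = -Soil + 3*Growth + 5  [with Soil=0, Growth=1]  = 8
Without intervention: Growth = Sprinkler + Soil + 2  [with Sprinkler=1, Soil=0]  = 3; Harvest = -Soil + 3*Growth + 5  [with Soil=0, Growth=3]  = 14.
Change = 8 − 14 = -6.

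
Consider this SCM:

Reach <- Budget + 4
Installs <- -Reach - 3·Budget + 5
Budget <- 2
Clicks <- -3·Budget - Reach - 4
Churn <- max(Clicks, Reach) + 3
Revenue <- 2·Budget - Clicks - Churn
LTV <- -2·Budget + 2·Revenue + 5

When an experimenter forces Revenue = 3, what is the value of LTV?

Intervening sets Revenue = 3 and removes its equation (Revenue <- 2·Budget - Clicks - Churn).
LTV = -2·Budget + 2·Revenue + 5  [with Budget=2, Revenue=3]  = 7

7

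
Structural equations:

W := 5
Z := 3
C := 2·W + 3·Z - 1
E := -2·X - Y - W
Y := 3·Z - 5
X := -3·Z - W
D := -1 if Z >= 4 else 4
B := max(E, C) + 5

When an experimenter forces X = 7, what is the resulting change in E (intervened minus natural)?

Intervening sets X = 7 and removes its equation (X := -3·Z - W).
Y = 3·Z - 5  [with Z=3]  = 4
E = -2·X - Y - W  [with X=7, Y=4, W=5]  = -23
Without intervention: Y = 3·Z - 5  [with Z=3]  = 4; X = -3·Z - W  [with Z=3, W=5]  = -14; E = -2·X - Y - W  [with X=-14, Y=4, W=5]  = 19.
Change = -23 − 19 = -42.

-42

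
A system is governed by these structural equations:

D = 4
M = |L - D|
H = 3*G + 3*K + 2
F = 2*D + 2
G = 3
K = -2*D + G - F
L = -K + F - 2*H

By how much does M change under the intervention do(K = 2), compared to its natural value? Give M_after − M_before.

The intervention breaks the incoming arrows to K: K = -2*D + G - F no longer applies, and K = 2.
F = 2*D + 2  [with D=4]  = 10
H = 3*G + 3*K + 2  [with G=3, K=2]  = 17
L = -K + F - 2*H  [with K=2, F=10, H=17]  = -26
M = |L - D|  [with L=-26, D=4]  = 30
Without intervention: F = 2*D + 2  [with D=4]  = 10; K = -2*D + G - F  [with D=4, G=3, F=10]  = -15; H = 3*G + 3*K + 2  [with G=3, K=-15]  = -34; L = -K + F - 2*H  [with K=-15, F=10, H=-34]  = 93; M = |L - D|  [with L=93, D=4]  = 89.
Change = 30 − 89 = -59.

-59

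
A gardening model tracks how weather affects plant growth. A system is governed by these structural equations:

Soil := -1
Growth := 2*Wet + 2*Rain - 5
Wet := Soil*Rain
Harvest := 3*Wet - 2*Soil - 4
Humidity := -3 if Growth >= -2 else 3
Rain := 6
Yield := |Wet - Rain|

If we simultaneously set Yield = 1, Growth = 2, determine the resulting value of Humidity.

Setting Yield = 1, Growth = 2 by intervention discards those variables' equations.
Humidity = -3 if Growth >= -2 else 3  [with Growth=2]  = -3

-3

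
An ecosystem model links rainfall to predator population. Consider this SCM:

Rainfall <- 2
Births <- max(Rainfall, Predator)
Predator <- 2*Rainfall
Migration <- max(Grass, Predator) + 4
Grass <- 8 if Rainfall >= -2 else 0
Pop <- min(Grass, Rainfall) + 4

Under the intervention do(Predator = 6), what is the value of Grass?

Under do(Predator=6), the mechanism Predator <- 2*Rainfall is discarded; Predator is fixed at 6.
Since Grass is not a descendant of the intervened variable, it is unaffected.
Grass = 8 if Rainfall >= -2 else 0  [with Rainfall=2]  = 8

8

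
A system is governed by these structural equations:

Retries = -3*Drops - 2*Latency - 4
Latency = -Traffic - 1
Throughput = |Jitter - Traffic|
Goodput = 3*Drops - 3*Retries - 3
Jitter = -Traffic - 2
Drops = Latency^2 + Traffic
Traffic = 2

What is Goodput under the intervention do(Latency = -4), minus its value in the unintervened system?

Under do(Latency=-4), the mechanism Latency = -Traffic - 1 is discarded; Latency is fixed at -4.
Drops = Latency^2 + Traffic  [with Latency=-4, Traffic=2]  = 18
Retries = -3*Drops - 2*Latency - 4  [with Drops=18, Latency=-4]  = -50
Goodput = 3*Drops - 3*Retries - 3  [with Drops=18, Retries=-50]  = 201
Without intervention: Latency = -Traffic - 1  [with Traffic=2]  = -3; Drops = Latency^2 + Traffic  [with Latency=-3, Traffic=2]  = 11; Retries = -3*Drops - 2*Latency - 4  [with Drops=11, Latency=-3]  = -31; Goodput = 3*Drops - 3*Retries - 3  [with Drops=11, Retries=-31]  = 123.
Change = 201 − 123 = 78.

78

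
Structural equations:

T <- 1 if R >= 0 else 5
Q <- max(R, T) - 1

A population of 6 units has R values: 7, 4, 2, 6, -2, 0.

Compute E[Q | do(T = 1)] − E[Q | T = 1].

Under do(T=1), T's equation is replaced by T=1 for every unit. Per-unit Q: 6, 3, 1, 5, 0, 0. Mean = 2.5.
Conditioning on T=1 selects the 5 unit(s) with R ∈ {7, 4, 2, 6, 0}. Their Q values: 6, 3, 1, 5, 0. Mean = 3.
Difference = 2.5 − 3 = -0.5.

-0.5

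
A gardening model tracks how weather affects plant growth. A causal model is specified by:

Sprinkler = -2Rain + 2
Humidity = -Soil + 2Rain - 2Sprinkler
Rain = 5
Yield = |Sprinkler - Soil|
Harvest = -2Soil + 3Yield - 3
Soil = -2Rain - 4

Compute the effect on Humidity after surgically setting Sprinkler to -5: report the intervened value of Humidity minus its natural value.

Under do(Sprinkler=-5), the mechanism Sprinkler = -2Rain + 2 is discarded; Sprinkler is fixed at -5.
Soil = -2Rain - 4  [with Rain=5]  = -14
Humidity = -Soil + 2Rain - 2Sprinkler  [with Soil=-14, Rain=5, Sprinkler=-5]  = 34
Without intervention: Sprinkler = -2Rain + 2  [with Rain=5]  = -8; Soil = -2Rain - 4  [with Rain=5]  = -14; Humidity = -Soil + 2Rain - 2Sprinkler  [with Soil=-14, Rain=5, Sprinkler=-8]  = 40.
Change = 34 − 40 = -6.

-6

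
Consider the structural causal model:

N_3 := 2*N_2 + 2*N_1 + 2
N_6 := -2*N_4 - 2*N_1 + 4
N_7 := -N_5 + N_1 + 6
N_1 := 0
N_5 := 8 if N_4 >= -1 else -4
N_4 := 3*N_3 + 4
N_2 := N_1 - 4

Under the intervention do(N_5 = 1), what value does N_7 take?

5

Under do(N_5=1), the mechanism N_5 := 8 if N_4 >= -1 else -4 is discarded; N_5 is fixed at 1.
N_7 = -N_5 + N_1 + 6  [with N_5=1, N_1=0]  = 5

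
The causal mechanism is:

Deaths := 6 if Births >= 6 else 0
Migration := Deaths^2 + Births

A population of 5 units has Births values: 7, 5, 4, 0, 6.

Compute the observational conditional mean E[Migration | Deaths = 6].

42.5

Observing Deaths=6 restricts to units where Deaths's equation naturally yields 6: Births ∈ {7, 6}. In that subpopulation Migration = 43, 42, mean 42.5.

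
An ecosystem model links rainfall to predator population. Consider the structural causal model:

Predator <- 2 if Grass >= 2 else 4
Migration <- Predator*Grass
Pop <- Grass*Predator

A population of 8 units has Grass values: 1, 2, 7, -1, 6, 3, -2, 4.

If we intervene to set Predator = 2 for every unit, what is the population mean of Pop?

5

Every unit gets Predator=2 under the intervention. Pop values become 2, 4, 14, -2, 12, 6, -4, 8; E[Pop|do(Predator=2)] = 5.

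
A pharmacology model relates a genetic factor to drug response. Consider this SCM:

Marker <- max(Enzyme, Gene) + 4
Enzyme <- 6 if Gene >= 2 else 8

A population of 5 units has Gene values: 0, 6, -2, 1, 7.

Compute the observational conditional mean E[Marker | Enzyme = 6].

Conditioning on Enzyme=6 selects the 2 unit(s) with Gene ∈ {6, 7}. Their Marker values: 10, 11. Mean = 10.5.

10.5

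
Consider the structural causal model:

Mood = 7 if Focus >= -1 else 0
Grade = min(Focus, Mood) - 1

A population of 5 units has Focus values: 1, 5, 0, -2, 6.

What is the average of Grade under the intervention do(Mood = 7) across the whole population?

1

The intervention sets Mood=7 in all 5 units regardless of Focus. Recomputing Grade per unit gives 0, 4, -1, -3, 5; average 1.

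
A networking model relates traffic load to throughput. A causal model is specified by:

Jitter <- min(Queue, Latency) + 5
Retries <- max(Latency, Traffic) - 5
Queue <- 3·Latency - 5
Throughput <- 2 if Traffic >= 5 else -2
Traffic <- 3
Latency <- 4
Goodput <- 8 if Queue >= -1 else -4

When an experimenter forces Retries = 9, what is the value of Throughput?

-2

Under do(Retries=9), the mechanism Retries <- max(Latency, Traffic) - 5 is discarded; Retries is fixed at 9.
Since Throughput is not a descendant of the intervened variable, it is unaffected.
Throughput = 2 if Traffic >= 5 else -2  [with Traffic=3]  = -2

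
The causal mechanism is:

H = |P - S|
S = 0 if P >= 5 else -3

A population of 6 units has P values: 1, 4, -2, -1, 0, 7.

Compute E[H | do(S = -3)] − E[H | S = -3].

1.1

do(S=-3) breaks S's dependence on P. With S=-3 fixed, H across the units is 4, 7, 1, 2, 3, 10, mean 4.5.
E[H|S=-3] averages over only the 5 units with S=-3 (P = 1, 4, -2, -1, 0): H = 4, 7, 1, 2, 3, mean 3.4.
Difference = 4.5 − 3.4 = 1.1.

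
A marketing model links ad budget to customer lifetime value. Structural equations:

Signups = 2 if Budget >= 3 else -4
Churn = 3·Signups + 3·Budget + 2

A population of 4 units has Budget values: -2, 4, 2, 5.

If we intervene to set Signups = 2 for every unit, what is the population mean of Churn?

14.75

do(Signups=2) breaks Signups's dependence on Budget. With Signups=2 fixed, Churn across the units is 2, 20, 14, 23, mean 14.75.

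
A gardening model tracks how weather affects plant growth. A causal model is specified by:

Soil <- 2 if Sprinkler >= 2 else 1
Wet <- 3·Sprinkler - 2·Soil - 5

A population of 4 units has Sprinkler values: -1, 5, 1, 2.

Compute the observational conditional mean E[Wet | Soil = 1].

-7

E[Wet|Soil=1] averages over only the 2 units with Soil=1 (Sprinkler = -1, 1): Wet = -10, -4, mean -7.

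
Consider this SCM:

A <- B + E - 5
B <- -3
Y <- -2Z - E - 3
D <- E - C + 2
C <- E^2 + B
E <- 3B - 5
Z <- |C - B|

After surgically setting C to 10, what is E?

-14

The intervention breaks the incoming arrows to C: C <- E^2 + B no longer applies, and C = 10.
Since E is not a descendant of the intervened variable, it is unaffected.
E = 3B - 5  [with B=-3]  = -14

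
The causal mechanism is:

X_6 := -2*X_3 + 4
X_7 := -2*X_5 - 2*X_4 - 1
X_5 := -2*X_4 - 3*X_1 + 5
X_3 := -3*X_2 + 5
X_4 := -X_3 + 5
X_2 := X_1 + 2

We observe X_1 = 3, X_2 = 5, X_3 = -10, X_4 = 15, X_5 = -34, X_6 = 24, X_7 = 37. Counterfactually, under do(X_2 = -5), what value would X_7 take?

-23

Under do(X_2=-5), the mechanism X_2 := X_1 + 2 is discarded; X_2 is fixed at -5.
X_3 = -3*X_2 + 5  [with X_2=-5]  = 20
X_4 = -X_3 + 5  [with X_3=20]  = -15
X_5 = -2*X_4 - 3*X_1 + 5  [with X_4=-15, X_1=3]  = 26
X_7 = -2*X_5 - 2*X_4 - 1  [with X_5=26, X_4=-15]  = -23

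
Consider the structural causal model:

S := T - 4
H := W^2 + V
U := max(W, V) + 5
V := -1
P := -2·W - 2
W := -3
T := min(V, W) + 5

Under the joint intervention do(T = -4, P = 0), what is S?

The joint intervention fixes T = -4, P = 0, removing each variable's own equation.
S = T - 4  [with T=-4]  = -8

-8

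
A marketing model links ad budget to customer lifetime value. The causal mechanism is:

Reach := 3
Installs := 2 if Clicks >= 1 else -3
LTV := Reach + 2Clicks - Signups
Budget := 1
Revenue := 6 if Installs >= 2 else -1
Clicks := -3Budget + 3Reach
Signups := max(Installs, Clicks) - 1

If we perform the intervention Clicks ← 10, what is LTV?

14

The intervention breaks the incoming arrows to Clicks: Clicks := -3Budget + 3Reach no longer applies, and Clicks = 10.
Installs = 2 if Clicks >= 1 else -3  [with Clicks=10]  = 2
Signups = max(Installs, Clicks) - 1  [with Installs=2, Clicks=10]  = 9
LTV = Reach + 2Clicks - Signups  [with Reach=3, Clicks=10, Signups=9]  = 14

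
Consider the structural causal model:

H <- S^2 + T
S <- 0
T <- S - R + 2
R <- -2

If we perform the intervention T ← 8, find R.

Under do(T=8), the mechanism T <- S - R + 2 is discarded; T is fixed at 8.
Since R is not a descendant of the intervened variable, it is unaffected.

-2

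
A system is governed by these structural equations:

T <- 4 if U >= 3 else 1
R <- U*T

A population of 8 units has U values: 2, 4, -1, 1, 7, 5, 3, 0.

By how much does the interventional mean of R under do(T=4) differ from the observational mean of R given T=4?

-8.5

Every unit gets T=4 under the intervention. R values become 8, 16, -4, 4, 28, 20, 12, 0; E[R|do(T=4)] = 10.5.
E[R|T=4] averages over only the 4 units with T=4 (U = 4, 7, 5, 3): R = 16, 28, 20, 12, mean 19.
Difference = 10.5 − 19 = -8.5.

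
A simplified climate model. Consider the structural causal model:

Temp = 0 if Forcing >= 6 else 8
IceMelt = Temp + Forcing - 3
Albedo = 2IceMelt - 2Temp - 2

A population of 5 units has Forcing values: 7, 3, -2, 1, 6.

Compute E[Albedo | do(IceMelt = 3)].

Under do(IceMelt=3), IceMelt's equation is replaced by IceMelt=3 for every unit. Per-unit Albedo: 4, -12, -12, -12, 4. Mean = -5.6.

-5.6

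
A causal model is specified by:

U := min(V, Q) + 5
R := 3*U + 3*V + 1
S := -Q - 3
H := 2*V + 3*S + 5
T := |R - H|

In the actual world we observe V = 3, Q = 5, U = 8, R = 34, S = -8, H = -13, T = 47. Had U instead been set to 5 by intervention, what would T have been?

38

The intervention breaks the incoming arrows to U: U := min(V, Q) + 5 no longer applies, and U = 5.
R = 3*U + 3*V + 1  [with U=5, V=3]  = 25
S = -Q - 3  [with Q=5]  = -8
H = 2*V + 3*S + 5  [with V=3, S=-8]  = -13
T = |R - H|  [with R=25, H=-13]  = 38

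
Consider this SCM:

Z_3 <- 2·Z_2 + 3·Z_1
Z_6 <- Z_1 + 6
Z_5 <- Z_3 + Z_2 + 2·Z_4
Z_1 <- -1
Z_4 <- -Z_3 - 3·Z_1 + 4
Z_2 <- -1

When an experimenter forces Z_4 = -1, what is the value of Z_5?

Intervening sets Z_4 = -1 and removes its equation (Z_4 <- -Z_3 - 3·Z_1 + 4).
Z_3 = 2·Z_2 + 3·Z_1  [with Z_2=-1, Z_1=-1]  = -5
Z_5 = Z_3 + Z_2 + 2·Z_4  [with Z_3=-5, Z_2=-1, Z_4=-1]  = -8

-8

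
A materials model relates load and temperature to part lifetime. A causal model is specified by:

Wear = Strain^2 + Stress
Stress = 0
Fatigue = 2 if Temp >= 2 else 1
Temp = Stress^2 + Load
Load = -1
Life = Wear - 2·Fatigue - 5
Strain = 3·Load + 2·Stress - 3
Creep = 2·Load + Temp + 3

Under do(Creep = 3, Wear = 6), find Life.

-1

Setting Creep = 3, Wear = 6 by intervention discards those variables' equations.
Temp = Stress^2 + Load  [with Stress=0, Load=-1]  = -1
Fatigue = 2 if Temp >= 2 else 1  [with Temp=-1]  = 1
Life = Wear - 2·Fatigue - 5  [with Wear=6, Fatigue=1]  = -1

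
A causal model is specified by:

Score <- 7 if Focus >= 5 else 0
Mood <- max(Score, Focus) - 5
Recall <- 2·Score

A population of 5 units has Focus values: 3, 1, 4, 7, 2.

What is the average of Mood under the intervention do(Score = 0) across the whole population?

-1.6

Every unit gets Score=0 under the intervention. Mood values become -2, -4, -1, 2, -3; E[Mood|do(Score=0)] = -1.6.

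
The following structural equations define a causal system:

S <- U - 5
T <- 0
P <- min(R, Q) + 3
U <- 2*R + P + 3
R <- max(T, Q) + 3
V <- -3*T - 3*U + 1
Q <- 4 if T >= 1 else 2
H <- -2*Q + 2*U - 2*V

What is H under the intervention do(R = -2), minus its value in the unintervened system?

The intervention breaks the incoming arrows to R: R <- max(T, Q) + 3 no longer applies, and R = -2.
Q = 4 if T >= 1 else 2  [with T=0]  = 2
P = min(R, Q) + 3  [with R=-2, Q=2]  = 1
U = 2*R + P + 3  [with R=-2, P=1]  = 0
V = -3*T - 3*U + 1  [with T=0, U=0]  = 1
H = -2*Q + 2*U - 2*V  [with Q=2, U=0, V=1]  = -6
Without intervention: Q = 4 if T >= 1 else 2  [with T=0]  = 2; R = max(T, Q) + 3  [with T=0, Q=2]  = 5; P = min(R, Q) + 3  [with R=5, Q=2]  = 5; U = 2*R + P + 3  [with R=5, P=5]  = 18; V = -3*T - 3*U + 1  [with T=0, U=18]  = -53; H = -2*Q + 2*U - 2*V  [with Q=2, U=18, V=-53]  = 138.
Change = -6 − 138 = -144.

-144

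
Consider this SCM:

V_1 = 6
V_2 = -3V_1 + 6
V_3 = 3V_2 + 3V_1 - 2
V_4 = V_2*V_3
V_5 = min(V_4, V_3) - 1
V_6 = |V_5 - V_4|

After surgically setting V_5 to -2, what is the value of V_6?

242

The intervention breaks the incoming arrows to V_5: V_5 = min(V_4, V_3) - 1 no longer applies, and V_5 = -2.
V_2 = -3V_1 + 6  [with V_1=6]  = -12
V_3 = 3V_2 + 3V_1 - 2  [with V_2=-12, V_1=6]  = -20
V_4 = V_2*V_3  [with V_2=-12, V_3=-20]  = 240
V_6 = |V_5 - V_4|  [with V_5=-2, V_4=240]  = 242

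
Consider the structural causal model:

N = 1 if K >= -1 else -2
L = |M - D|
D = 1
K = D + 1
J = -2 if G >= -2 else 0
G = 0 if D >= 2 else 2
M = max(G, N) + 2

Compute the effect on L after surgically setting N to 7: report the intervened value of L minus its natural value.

5

The intervention breaks the incoming arrows to N: N = 1 if K >= -1 else -2 no longer applies, and N = 7.
G = 0 if D >= 2 else 2  [with D=1]  = 2
M = max(G, N) + 2  [with G=2, N=7]  = 9
L = |M - D|  [with M=9, D=1]  = 8
Without intervention: K = D + 1  [with D=1]  = 2; N = 1 if K >= -1 else -2  [with K=2]  = 1; G = 0 if D >= 2 else 2  [with D=1]  = 2; M = max(G, N) + 2  [with G=2, N=1]  = 4; L = |M - D|  [with M=4, D=1]  = 3.
Change = 8 − 3 = 5.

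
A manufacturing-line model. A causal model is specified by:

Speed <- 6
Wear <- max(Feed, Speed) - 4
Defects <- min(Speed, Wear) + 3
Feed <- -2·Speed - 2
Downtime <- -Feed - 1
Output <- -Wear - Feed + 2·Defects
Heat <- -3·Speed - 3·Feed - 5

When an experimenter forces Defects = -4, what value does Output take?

4

The intervention breaks the incoming arrows to Defects: Defects <- min(Speed, Wear) + 3 no longer applies, and Defects = -4.
Feed = -2·Speed - 2  [with Speed=6]  = -14
Wear = max(Feed, Speed) - 4  [with Feed=-14, Speed=6]  = 2
Output = -Wear - Feed + 2·Defects  [with Wear=2, Feed=-14, Defects=-4]  = 4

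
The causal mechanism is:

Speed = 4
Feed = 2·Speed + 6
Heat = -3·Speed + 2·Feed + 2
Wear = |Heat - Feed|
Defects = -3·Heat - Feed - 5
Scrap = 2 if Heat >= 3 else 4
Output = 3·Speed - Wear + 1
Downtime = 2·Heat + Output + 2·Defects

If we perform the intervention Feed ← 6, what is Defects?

-17

do(Feed=6) replaces the equation Feed = 2·Speed + 6 with the constant Feed = 6.
Heat = -3·Speed + 2·Feed + 2  [with Speed=4, Feed=6]  = 2
Defects = -3·Heat - Feed - 5  [with Heat=2, Feed=6]  = -17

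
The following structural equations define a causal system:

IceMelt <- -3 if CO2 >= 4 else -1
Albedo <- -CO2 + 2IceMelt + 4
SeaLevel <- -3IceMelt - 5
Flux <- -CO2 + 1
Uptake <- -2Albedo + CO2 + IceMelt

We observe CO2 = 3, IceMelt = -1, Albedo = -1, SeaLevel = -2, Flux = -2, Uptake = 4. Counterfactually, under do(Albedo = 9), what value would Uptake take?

-16

The intervention breaks the incoming arrows to Albedo: Albedo <- -CO2 + 2IceMelt + 4 no longer applies, and Albedo = 9.
IceMelt = -3 if CO2 >= 4 else -1  [with CO2=3]  = -1
Uptake = -2Albedo + CO2 + IceMelt  [with Albedo=9, CO2=3, IceMelt=-1]  = -16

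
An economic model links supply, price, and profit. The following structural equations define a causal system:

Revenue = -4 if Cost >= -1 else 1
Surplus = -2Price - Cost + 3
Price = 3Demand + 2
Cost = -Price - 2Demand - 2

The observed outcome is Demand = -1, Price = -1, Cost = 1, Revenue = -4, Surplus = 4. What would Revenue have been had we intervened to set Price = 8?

1

Under do(Price=8), the mechanism Price = 3Demand + 2 is discarded; Price is fixed at 8.
Cost = -Price - 2Demand - 2  [with Price=8, Demand=-1]  = -8
Revenue = -4 if Cost >= -1 else 1  [with Cost=-8]  = 1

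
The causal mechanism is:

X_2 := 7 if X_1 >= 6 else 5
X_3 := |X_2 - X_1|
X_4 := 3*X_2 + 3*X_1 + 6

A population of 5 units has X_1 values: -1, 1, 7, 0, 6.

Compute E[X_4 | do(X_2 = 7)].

34.8

do(X_2=7) breaks X_2's dependence on X_1. With X_2=7 fixed, X_4 across the units is 24, 30, 48, 27, 45, mean 34.8.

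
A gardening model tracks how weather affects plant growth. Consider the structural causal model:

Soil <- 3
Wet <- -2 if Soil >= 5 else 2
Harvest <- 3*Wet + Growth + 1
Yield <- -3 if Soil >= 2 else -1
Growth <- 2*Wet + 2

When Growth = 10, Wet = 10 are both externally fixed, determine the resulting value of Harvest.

Setting Growth = 10, Wet = 10 by intervention discards those variables' equations.
Harvest = 3*Wet + Growth + 1  [with Wet=10, Growth=10]  = 41

41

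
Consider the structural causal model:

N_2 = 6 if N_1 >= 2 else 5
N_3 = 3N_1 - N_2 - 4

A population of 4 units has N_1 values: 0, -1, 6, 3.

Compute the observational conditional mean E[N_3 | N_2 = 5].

Observing N_2=5 restricts to units where N_2's equation naturally yields 5: N_1 ∈ {0, -1}. In that subpopulation N_3 = -9, -12, mean -10.5.

-10.5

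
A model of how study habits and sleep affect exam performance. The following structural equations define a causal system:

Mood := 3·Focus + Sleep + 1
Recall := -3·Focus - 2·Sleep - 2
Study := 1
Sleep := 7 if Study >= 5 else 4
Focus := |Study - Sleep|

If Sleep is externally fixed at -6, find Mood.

Under do(Sleep=-6), the mechanism Sleep := 7 if Study >= 5 else 4 is discarded; Sleep is fixed at -6.
Focus = |Study - Sleep|  [with Study=1, Sleep=-6]  = 7
Mood = 3·Focus + Sleep + 1  [with Focus=7, Sleep=-6]  = 16

16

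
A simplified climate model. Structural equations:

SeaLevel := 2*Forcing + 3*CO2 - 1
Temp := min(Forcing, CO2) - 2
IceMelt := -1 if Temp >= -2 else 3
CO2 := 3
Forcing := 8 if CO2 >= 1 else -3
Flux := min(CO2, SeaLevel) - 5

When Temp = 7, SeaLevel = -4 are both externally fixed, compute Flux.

-9

Setting Temp = 7, SeaLevel = -4 by intervention discards those variables' equations.
Flux = min(CO2, SeaLevel) - 5  [with CO2=3, SeaLevel=-4]  = -9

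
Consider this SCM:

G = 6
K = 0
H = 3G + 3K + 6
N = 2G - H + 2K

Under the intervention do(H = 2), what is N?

The intervention breaks the incoming arrows to H: H = 3G + 3K + 6 no longer applies, and H = 2.
N = 2G - H + 2K  [with G=6, H=2, K=0]  = 10

10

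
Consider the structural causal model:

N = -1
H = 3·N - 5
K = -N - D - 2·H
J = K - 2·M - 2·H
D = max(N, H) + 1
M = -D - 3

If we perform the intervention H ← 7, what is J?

-13

Under do(H=7), the mechanism H = 3·N - 5 is discarded; H is fixed at 7.
D = max(N, H) + 1  [with N=-1, H=7]  = 8
K = -N - D - 2·H  [with N=-1, D=8, H=7]  = -21
M = -D - 3  [with D=8]  = -11
J = K - 2·M - 2·H  [with K=-21, M=-11, H=7]  = -13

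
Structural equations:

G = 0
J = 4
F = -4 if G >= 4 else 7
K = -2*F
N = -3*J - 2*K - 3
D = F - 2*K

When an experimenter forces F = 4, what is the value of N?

1

do(F=4) replaces the equation F = -4 if G >= 4 else 7 with the constant F = 4.
K = -2*F  [with F=4]  = -8
N = -3*J - 2*K - 3  [with J=4, K=-8]  = 1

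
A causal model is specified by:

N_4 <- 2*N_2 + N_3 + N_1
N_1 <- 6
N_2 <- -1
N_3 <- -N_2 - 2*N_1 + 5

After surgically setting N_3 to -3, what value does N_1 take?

Under do(N_3=-3), the mechanism N_3 <- -N_2 - 2*N_1 + 5 is discarded; N_3 is fixed at -3.
N_1 is not downstream of the intervention, so its value is determined by the original equations.

6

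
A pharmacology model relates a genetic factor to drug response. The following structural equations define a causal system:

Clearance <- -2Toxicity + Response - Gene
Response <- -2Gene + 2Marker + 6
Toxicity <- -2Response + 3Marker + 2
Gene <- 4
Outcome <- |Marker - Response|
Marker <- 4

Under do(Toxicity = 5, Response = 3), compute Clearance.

The joint intervention fixes Toxicity = 5, Response = 3, removing each variable's own equation.
Clearance = -2Toxicity + Response - Gene  [with Toxicity=5, Response=3, Gene=4]  = -11

-11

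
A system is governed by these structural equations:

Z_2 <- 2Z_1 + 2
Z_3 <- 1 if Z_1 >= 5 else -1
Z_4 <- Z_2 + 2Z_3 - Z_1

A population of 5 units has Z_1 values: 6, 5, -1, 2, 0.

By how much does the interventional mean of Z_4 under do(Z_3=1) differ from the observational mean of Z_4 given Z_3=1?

-3.1

Under do(Z_3=1), Z_3's equation is replaced by Z_3=1 for every unit. Per-unit Z_4: 10, 9, 3, 6, 4. Mean = 6.4.
E[Z_4|Z_3=1] averages over only the 2 units with Z_3=1 (Z_1 = 6, 5): Z_4 = 10, 9, mean 9.5.
Difference = 6.4 − 9.5 = -3.1.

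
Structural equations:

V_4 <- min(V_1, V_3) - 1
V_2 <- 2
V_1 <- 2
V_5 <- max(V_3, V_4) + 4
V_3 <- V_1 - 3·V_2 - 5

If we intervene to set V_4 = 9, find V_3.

-9

Under do(V_4=9), the mechanism V_4 <- min(V_1, V_3) - 1 is discarded; V_4 is fixed at 9.
Since V_3 is not a descendant of the intervened variable, it is unaffected.
V_3 = V_1 - 3·V_2 - 5  [with V_1=2, V_2=2]  = -9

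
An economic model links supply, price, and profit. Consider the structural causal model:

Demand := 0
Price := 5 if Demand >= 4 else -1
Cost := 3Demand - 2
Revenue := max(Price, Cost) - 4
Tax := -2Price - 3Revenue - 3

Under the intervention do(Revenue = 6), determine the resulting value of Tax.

Intervening sets Revenue = 6 and removes its equation (Revenue := max(Price, Cost) - 4).
Price = 5 if Demand >= 4 else -1  [with Demand=0]  = -1
Tax = -2Price - 3Revenue - 3  [with Price=-1, Revenue=6]  = -19

-19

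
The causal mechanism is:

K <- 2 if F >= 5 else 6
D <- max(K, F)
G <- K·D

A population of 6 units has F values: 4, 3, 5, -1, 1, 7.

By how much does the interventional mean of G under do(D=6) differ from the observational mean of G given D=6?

-8

The intervention sets D=6 in all 6 units regardless of F. Recomputing G per unit gives 36, 36, 12, 36, 36, 12; average 28.
Observing D=6 restricts to units where D's equation naturally yields 6: F ∈ {4, 3, -1, 1}. In that subpopulation G = 36, 36, 36, 36, mean 36.
Difference = 28 − 36 = -8.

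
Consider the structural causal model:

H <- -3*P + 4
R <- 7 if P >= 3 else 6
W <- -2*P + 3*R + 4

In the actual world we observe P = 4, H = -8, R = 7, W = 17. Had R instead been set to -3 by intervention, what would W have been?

-13

The intervention breaks the incoming arrows to R: R <- 7 if P >= 3 else 6 no longer applies, and R = -3.
W = -2*P + 3*R + 4  [with P=4, R=-3]  = -13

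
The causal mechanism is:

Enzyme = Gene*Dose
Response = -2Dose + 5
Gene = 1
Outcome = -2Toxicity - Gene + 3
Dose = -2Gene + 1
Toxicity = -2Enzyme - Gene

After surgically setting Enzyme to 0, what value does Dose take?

Under do(Enzyme=0), the mechanism Enzyme = Gene*Dose is discarded; Enzyme is fixed at 0.
Since Dose is not a descendant of the intervened variable, it is unaffected.
Dose = -2Gene + 1  [with Gene=1]  = -1

-1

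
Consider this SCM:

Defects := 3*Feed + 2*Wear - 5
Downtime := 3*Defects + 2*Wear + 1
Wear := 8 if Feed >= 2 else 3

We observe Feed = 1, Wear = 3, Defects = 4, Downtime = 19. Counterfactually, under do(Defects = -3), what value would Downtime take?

-2

The intervention breaks the incoming arrows to Defects: Defects := 3*Feed + 2*Wear - 5 no longer applies, and Defects = -3.
Wear = 8 if Feed >= 2 else 3  [with Feed=1]  = 3
Downtime = 3*Defects + 2*Wear + 1  [with Defects=-3, Wear=3]  = -2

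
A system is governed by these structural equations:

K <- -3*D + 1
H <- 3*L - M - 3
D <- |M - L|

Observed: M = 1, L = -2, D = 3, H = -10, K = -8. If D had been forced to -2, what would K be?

7

do(D=-2) replaces the equation D <- |M - L| with the constant D = -2.
K = -3*D + 1  [with D=-2]  = 7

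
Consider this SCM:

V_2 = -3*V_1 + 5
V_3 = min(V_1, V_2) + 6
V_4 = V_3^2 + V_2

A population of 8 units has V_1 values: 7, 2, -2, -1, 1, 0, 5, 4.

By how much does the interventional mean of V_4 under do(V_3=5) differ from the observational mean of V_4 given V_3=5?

do(V_3=5) breaks V_3's dependence on V_1. With V_3=5 fixed, V_4 across the units is 9, 24, 36, 33, 27, 30, 15, 18, mean 24.
Observing V_3=5 restricts to units where V_3's equation naturally yields 5: V_1 ∈ {2, -1}. In that subpopulation V_4 = 24, 33, mean 28.5.
Difference = 24 − 28.5 = -4.5.

-4.5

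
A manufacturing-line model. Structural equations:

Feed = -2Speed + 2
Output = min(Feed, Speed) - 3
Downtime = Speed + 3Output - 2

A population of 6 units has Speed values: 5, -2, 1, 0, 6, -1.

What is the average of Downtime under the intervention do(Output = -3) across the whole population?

Every unit gets Output=-3 under the intervention. Downtime values become -6, -13, -10, -11, -5, -12; E[Downtime|do(Output=-3)] = -9.5.

-9.5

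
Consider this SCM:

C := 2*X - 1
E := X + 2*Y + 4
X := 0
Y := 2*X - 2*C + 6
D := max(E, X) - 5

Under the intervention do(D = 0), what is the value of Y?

do(D=0) replaces the equation D := max(E, X) - 5 with the constant D = 0.
Y is not downstream of the intervention, so its value is determined by the original equations.
C = 2*X - 1  [with X=0]  = -1
Y = 2*X - 2*C + 6  [with X=0, C=-1]  = 8

8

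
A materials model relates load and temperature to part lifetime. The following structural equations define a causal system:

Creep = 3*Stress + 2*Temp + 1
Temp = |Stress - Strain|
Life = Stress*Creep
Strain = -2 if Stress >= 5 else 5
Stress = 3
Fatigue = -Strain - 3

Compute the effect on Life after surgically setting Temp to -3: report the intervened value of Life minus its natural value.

The intervention breaks the incoming arrows to Temp: Temp = |Stress - Strain| no longer applies, and Temp = -3.
Creep = 3*Stress + 2*Temp + 1  [with Stress=3, Temp=-3]  = 4
Life = Stress*Creep  [with Stress=3, Creep=4]  = 12
Without intervention: Strain = -2 if Stress >= 5 else 5  [with Stress=3]  = 5; Temp = |Stress - Strain|  [with Stress=3, Strain=5]  = 2; Creep = 3*Stress + 2*Temp + 1  [with Stress=3, Temp=2]  = 14; Life = Stress*Creep  [with Stress=3, Creep=14]  = 42.
Change = 12 − 42 = -30.

-30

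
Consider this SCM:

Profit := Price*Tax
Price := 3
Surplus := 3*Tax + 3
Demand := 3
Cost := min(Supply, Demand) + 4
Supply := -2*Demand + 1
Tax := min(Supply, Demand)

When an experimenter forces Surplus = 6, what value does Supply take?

Intervening sets Surplus = 6 and removes its equation (Surplus := 3*Tax + 3).
Supply is not downstream of the intervention, so its value is determined by the original equations.
Supply = -2*Demand + 1  [with Demand=3]  = -5

-5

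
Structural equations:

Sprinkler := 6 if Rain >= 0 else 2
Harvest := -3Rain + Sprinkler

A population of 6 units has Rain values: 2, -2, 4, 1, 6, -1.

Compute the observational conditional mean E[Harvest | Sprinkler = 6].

-3.75

E[Harvest|Sprinkler=6] averages over only the 4 units with Sprinkler=6 (Rain = 2, 4, 1, 6): Harvest = 0, -6, 3, -12, mean -3.75.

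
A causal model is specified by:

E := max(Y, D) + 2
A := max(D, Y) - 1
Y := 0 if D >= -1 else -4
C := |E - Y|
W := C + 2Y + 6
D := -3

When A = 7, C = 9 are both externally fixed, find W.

7

Setting A = 7, C = 9 by intervention discards those variables' equations.
Y = 0 if D >= -1 else -4  [with D=-3]  = -4
W = C + 2Y + 6  [with C=9, Y=-4]  = 7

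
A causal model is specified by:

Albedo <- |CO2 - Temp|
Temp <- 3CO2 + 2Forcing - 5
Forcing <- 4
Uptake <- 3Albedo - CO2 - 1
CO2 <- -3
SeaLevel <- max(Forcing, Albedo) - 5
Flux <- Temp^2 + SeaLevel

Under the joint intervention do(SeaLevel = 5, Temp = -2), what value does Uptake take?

5

The joint intervention fixes SeaLevel = 5, Temp = -2, removing each variable's own equation.
Albedo = |CO2 - Temp|  [with CO2=-3, Temp=-2]  = 1
Uptake = 3Albedo - CO2 - 1  [with Albedo=1, CO2=-3]  = 5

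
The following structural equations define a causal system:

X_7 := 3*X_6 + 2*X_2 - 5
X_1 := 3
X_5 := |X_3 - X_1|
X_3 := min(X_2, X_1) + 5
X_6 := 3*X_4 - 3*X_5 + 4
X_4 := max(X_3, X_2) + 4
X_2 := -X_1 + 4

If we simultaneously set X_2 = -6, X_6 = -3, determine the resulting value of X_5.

4

Setting X_2 = -6, X_6 = -3 by intervention discards those variables' equations.
X_3 = min(X_2, X_1) + 5  [with X_2=-6, X_1=3]  = -1
X_5 = |X_3 - X_1|  [with X_3=-1, X_1=3]  = 4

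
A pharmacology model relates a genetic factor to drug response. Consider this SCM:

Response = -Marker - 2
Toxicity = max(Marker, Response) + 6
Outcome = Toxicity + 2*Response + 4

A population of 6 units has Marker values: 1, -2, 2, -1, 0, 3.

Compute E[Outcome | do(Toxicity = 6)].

5

Every unit gets Toxicity=6 under the intervention. Outcome values become 4, 10, 2, 8, 6, 0; E[Outcome|do(Toxicity=6)] = 5.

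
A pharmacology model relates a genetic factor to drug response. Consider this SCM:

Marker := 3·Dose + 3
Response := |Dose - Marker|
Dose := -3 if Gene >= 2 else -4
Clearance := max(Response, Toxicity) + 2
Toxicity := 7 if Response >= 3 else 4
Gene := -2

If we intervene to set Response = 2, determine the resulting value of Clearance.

6

Under do(Response=2), the mechanism Response := |Dose - Marker| is discarded; Response is fixed at 2.
Toxicity = 7 if Response >= 3 else 4  [with Response=2]  = 4
Clearance = max(Response, Toxicity) + 2  [with Response=2, Toxicity=4]  = 6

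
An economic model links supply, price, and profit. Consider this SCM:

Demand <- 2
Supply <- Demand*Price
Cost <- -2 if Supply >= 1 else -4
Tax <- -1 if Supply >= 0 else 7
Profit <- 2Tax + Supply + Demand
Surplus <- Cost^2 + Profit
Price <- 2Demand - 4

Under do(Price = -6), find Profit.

4

Under do(Price=-6), the mechanism Price <- 2Demand - 4 is discarded; Price is fixed at -6.
Supply = Demand*Price  [with Demand=2, Price=-6]  = -12
Tax = -1 if Supply >= 0 else 7  [with Supply=-12]  = 7
Profit = 2Tax + Supply + Demand  [with Tax=7, Supply=-12, Demand=2]  = 4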